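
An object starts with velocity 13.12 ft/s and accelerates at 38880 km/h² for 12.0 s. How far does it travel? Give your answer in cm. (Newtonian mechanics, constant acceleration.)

v₀ = 13.12 ft/s × 0.3048 = 3.99898 m/s
a = 38880 km/h² × 7.716049382716049e-05 = 3.0 m/s²
d = v₀ × t + ½ × a × t² = 3.99898 × 12.0 + 0.5 × 3.0 × 12.0² = 263.988 m
d = 263.988 m / 0.01 = 26400 cm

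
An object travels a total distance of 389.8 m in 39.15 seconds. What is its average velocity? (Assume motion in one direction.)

v_avg = Δd / Δt = 389.8 / 39.15 = 9.96 m/s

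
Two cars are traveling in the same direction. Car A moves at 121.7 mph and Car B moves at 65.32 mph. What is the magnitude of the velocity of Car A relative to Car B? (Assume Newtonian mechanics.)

v_rel = |v_A - v_B| = |121.7 - 65.32| = 56.38 mph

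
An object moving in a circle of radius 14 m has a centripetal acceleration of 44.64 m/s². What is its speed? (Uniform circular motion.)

v = √(a_c × r) = √(44.64 × 14) = 25.0 m/s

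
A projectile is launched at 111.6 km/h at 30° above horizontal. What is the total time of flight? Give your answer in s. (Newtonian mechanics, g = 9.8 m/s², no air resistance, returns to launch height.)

v₀ = 111.6 km/h × 0.2777777777777778 = 31.0 m/s
T = 2 × v₀ × sin(θ) / g = 2 × 31.0 × sin(30°) / 9.8 = 2 × 31.0 × 0.5 / 9.8 = 3.163 s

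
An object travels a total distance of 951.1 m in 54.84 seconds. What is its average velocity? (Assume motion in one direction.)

v_avg = Δd / Δt = 951.1 / 54.84 = 17.34 m/s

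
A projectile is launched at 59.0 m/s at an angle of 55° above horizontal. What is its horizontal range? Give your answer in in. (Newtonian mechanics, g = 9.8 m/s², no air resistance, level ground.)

R = v₀² × sin(2θ) / g = 59.0² × sin(2 × 55°) / 9.8 = 3481.0 × 0.939693 / 9.8 = 333.783 m
R = 333.783 m / 0.0254 = 13140 in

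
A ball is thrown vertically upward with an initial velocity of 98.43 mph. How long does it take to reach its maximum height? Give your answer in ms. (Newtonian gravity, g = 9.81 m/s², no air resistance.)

v₀ = 98.43 mph × 0.44704 = 44.0021 m/s
t_up = v₀ / g = 44.0021 / 9.81 = 4.48543 s
t_up = 4.48543 s / 0.001 = 4485 ms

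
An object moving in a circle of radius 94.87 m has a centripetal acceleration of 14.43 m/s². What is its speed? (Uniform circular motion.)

v = √(a_c × r) = √(14.43 × 94.87) = 37.0 m/s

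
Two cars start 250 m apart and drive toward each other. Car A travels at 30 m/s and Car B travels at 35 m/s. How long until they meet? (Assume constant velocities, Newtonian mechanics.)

Combined speed: v_combined = 30 + 35 = 65 m/s
Time to meet: t = d/v_combined = 250/65 = 3.85 s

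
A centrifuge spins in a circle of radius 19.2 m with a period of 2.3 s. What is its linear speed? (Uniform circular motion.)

v = 2πr/T = 2π×19.2/2.3 = 52.45 m/s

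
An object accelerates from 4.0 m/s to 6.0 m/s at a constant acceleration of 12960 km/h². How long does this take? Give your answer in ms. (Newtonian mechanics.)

a = 12960 km/h² × 7.716049382716049e-05 = 1.0 m/s²
t = (v - v₀) / a = (6.0 - 4.0) / 1.0 = 2.0 s
t = 2.0 s / 0.001 = 2000 ms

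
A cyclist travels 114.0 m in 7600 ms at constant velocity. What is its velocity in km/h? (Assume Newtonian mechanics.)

t = 7600 ms × 0.001 = 7.6 s
v = d / t = 114.0 / 7.6 = 15.0 m/s
v = 15.0 m/s / 0.2777777777777778 = 54.0 km/h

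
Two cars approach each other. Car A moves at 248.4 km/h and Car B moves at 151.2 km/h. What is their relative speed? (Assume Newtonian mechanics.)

v_rel = v_A + v_B = 248.4 + 151.2 = 399.6 km/h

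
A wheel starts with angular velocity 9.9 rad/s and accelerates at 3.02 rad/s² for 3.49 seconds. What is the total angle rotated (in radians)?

θ = ω₀t + ½αt² = 9.9×3.49 + ½×3.02×3.49² = 52.94 rad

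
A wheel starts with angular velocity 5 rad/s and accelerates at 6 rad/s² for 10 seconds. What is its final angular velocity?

ω = ω₀ + αt = 5 + 6 × 10 = 65 rad/s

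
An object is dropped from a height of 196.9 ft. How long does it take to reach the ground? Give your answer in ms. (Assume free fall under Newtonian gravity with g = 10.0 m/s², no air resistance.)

h = 196.9 ft × 0.3048 = 60.0151 m
t = √(2h/g) = √(2 × 60.0151 / 10.0) = 3.46454 s
t = 3.46454 s / 0.001 = 3465 ms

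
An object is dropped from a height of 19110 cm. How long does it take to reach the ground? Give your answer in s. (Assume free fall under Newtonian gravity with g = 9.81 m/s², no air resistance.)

h = 19110 cm × 0.01 = 191.1 m
t = √(2h/g) = √(2 × 191.1 / 9.81) = 6.242 s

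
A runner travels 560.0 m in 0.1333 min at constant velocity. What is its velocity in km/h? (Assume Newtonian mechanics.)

t = 0.1333 min × 60.0 = 7.998 s
v = d / t = 560.0 / 7.998 = 70.0175 m/s
v = 70.0175 m/s / 0.2777777777777778 = 252.1 km/h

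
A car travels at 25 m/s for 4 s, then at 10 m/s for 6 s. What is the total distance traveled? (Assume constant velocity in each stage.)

d₁ = v₁t₁ = 25 × 4 = 100 m
d₂ = v₂t₂ = 10 × 6 = 60 m
d_total = 100 + 60 = 160 m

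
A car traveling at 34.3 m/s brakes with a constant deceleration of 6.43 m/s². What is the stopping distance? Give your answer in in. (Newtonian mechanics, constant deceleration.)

d = v₀² / (2a) = 34.3² / (2 × 6.43) = 1176.49 / 12.86 = 91.4844 m
d = 91.4844 m / 0.0254 = 3602 in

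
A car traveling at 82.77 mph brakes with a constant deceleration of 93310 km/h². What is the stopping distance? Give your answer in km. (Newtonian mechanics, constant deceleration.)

v₀ = 82.77 mph × 0.44704 = 37.0015 m/s
a = 93310 km/h² × 7.716049382716049e-05 = 7.19985 m/s²
d = v₀² / (2a) = 37.0015² / (2 × 7.19985) = 1369.11 / 14.3997 = 95.0791 m
d = 95.0791 m / 1000.0 = 0.09508 km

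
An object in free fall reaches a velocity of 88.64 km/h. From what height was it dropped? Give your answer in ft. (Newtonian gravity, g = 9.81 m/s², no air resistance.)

v = 88.64 km/h × 0.2777777777777778 = 24.6222 m/s
h = v² / (2g) = 24.6222² / (2 × 9.81) = 30.8997 m
h = 30.8997 m / 0.3048 = 101.4 ft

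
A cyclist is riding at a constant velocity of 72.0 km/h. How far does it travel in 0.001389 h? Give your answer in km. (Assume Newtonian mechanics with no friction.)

v = 72.0 km/h × 0.2777777777777778 = 20.0 m/s
t = 0.001389 h × 3600.0 = 5.0004 s
d = v × t = 20.0 × 5.0004 = 100.008 m
d = 100.008 m / 1000.0 = 0.1 km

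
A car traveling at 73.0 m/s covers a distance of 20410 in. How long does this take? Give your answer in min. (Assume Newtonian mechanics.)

d = 20410 in × 0.0254 = 518.414 m
t = d / v = 518.414 / 73.0 = 7.10156 s
t = 7.10156 s / 60.0 = 0.1184 min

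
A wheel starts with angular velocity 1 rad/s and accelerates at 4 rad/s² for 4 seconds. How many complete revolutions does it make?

θ = ω₀t + ½αt² = 1×4 + ½×4×4² = 36.0 rad
Total revolutions = θ/(2π) = 36.0/(2π) = 5.73
Complete revolutions = ⌊5.73⌋ = 5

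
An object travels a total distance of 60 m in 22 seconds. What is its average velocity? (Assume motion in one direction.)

v_avg = Δd / Δt = 60 / 22 = 2.73 m/s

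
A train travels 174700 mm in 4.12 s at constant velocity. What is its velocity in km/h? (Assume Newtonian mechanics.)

d = 174700 mm × 0.001 = 174.7 m
v = d / t = 174.7 / 4.12 = 42.4029 m/s
v = 42.4029 m/s / 0.2777777777777778 = 152.7 km/h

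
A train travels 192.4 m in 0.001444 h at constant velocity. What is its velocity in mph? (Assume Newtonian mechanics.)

t = 0.001444 h × 3600.0 = 5.1984 s
v = d / t = 192.4 / 5.1984 = 37.0114 m/s
v = 37.0114 m/s / 0.44704 = 82.79 mph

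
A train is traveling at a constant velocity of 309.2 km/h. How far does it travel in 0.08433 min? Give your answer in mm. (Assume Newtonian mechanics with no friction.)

v = 309.2 km/h × 0.2777777777777778 = 85.8889 m/s
t = 0.08433 min × 60.0 = 5.0598 s
d = v × t = 85.8889 × 5.0598 = 434.581 m
d = 434.581 m / 0.001 = 434600 mm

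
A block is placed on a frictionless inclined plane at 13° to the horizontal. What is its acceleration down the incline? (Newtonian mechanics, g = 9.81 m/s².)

a = g sin(θ) = 9.81 × sin(13°) = 9.81 × 0.225 = 2.21 m/s²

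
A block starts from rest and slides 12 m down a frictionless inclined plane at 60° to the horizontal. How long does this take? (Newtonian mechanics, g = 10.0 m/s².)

a = g sin(θ) = 10.0 × sin(60°) = 8.6603 m/s²
t = √(2d/a) = √(2 × 12 / 8.6603) = 1.66 s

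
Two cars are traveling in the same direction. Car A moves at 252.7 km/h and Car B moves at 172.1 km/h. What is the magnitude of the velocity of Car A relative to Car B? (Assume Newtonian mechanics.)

v_rel = |v_A - v_B| = |252.7 - 172.1| = 80.6 km/h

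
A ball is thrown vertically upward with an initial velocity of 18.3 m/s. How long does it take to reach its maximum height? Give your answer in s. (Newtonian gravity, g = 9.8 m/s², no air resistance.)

t_up = v₀ / g = 18.3 / 9.8 = 1.867 s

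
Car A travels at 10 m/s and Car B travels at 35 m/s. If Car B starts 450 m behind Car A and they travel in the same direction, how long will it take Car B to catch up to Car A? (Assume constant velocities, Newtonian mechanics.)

Relative speed: v_rel = 35 - 10 = 25 m/s
Time to catch: t = d₀/v_rel = 450/25 = 18.0 s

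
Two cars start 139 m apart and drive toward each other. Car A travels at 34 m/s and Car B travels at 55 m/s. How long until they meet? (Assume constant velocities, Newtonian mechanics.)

Combined speed: v_combined = 34 + 55 = 89 m/s
Time to meet: t = d/v_combined = 139/89 = 1.56 s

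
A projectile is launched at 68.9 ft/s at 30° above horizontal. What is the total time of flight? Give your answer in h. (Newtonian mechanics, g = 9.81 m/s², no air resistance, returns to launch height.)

v₀ = 68.9 ft/s × 0.3048 = 21.0007 m/s
T = 2 × v₀ × sin(θ) / g = 2 × 21.0007 × sin(30°) / 9.81 = 2 × 21.0007 × 0.5 / 9.81 = 2.14074 s
T = 2.14074 s / 3600.0 = 0.0005947 h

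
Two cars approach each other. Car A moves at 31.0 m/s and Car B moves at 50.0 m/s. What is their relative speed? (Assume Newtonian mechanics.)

v_rel = v_A + v_B = 31.0 + 50.0 = 81.0 m/s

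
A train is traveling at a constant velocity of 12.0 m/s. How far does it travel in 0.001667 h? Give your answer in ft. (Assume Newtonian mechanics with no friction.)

t = 0.001667 h × 3600.0 = 6.0012 s
d = v × t = 12.0 × 6.0012 = 72.0144 m
d = 72.0144 m / 0.3048 = 236.3 ft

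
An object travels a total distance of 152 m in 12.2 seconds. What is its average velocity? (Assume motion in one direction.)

v_avg = Δd / Δt = 152 / 12.2 = 12.46 m/s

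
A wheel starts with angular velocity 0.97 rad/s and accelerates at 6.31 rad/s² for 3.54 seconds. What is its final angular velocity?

ω = ω₀ + αt = 0.97 + 6.31 × 3.54 = 23.31 rad/s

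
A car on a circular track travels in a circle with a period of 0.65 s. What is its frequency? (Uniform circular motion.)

f = 1/T = 1/0.65 = 1.5385 Hz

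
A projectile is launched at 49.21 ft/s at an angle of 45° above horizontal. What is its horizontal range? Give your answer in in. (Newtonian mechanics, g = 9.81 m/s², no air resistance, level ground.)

v₀ = 49.21 ft/s × 0.3048 = 14.9992 m/s
R = v₀² × sin(2θ) / g = 14.9992² × sin(2 × 45°) / 9.81 = 224.976 × 1.0 / 9.81 = 22.9333 m
R = 22.9333 m / 0.0254 = 902.9 in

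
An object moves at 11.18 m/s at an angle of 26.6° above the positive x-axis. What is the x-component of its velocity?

vₓ = v cos(θ) = 11.18 × cos(26.6°) = 10.0 m/s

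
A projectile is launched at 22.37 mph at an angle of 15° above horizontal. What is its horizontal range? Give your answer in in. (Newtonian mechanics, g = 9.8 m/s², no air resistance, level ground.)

v₀ = 22.37 mph × 0.44704 = 10.0003 m/s
R = v₀² × sin(2θ) / g = 10.0003² × sin(2 × 15°) / 9.8 = 100.006 × 0.5 / 9.8 = 5.10235 m
R = 5.10235 m / 0.0254 = 200.9 in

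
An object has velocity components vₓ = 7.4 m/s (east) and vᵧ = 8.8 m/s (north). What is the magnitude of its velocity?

|v| = √(vₓ² + vᵧ²) = √(7.4² + 8.8²) = √(132.2) = 11.5 m/s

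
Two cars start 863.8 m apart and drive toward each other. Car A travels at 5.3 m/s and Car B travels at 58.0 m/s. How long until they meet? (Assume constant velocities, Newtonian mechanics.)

Combined speed: v_combined = 5.3 + 58.0 = 63.3 m/s
Time to meet: t = d/v_combined = 863.8/63.3 = 13.65 s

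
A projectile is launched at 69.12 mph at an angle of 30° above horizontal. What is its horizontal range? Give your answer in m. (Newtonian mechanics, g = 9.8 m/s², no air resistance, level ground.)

v₀ = 69.12 mph × 0.44704 = 30.8994 m/s
R = v₀² × sin(2θ) / g = 30.8994² × sin(2 × 30°) / 9.8 = 954.773 × 0.866025 / 9.8 = 84.37 m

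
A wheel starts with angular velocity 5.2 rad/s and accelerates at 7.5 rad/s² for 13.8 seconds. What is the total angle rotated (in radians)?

θ = ω₀t + ½αt² = 5.2×13.8 + ½×7.5×13.8² = 785.91 rad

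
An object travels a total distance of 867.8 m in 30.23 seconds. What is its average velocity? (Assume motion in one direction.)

v_avg = Δd / Δt = 867.8 / 30.23 = 28.71 m/s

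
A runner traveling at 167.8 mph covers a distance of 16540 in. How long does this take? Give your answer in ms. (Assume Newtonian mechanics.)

d = 16540 in × 0.0254 = 420.116 m
v = 167.8 mph × 0.44704 = 75.0133 m/s
t = d / v = 420.116 / 75.0133 = 5.60055 s
t = 5.60055 s / 0.001 = 5601 ms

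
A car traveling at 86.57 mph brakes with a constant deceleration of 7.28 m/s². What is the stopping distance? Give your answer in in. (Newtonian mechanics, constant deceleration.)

v₀ = 86.57 mph × 0.44704 = 38.7003 m/s
d = v₀² / (2a) = 38.7003² / (2 × 7.28) = 1497.71 / 14.56 = 102.865 m
d = 102.865 m / 0.0254 = 4050 in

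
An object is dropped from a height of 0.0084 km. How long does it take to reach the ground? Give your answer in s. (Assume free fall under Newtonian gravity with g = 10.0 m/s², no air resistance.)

h = 0.0084 km × 1000.0 = 8.4 m
t = √(2h/g) = √(2 × 8.4 / 10.0) = 1.296 s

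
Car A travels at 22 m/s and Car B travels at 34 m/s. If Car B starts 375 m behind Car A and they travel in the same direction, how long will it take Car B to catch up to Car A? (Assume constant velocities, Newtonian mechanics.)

Relative speed: v_rel = 34 - 22 = 12 m/s
Time to catch: t = d₀/v_rel = 375/12 = 31.25 s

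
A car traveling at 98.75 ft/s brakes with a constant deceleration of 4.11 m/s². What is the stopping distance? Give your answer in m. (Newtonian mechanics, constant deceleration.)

v₀ = 98.75 ft/s × 0.3048 = 30.099 m/s
d = v₀² / (2a) = 30.099² / (2 × 4.11) = 905.95 / 8.22 = 110.2 m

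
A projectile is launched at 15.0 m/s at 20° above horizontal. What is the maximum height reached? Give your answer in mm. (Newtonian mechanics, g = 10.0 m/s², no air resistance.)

H = v₀² × sin²(θ) / (2g) = 15.0² × sin(20°)² / (2 × 10.0) = 225.0 × 0.116978 / 20.0 = 1.316 m
H = 1.316 m / 0.001 = 1316 mm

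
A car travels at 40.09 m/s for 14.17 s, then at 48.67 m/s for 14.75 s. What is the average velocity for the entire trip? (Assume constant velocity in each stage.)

d₁ = v₁t₁ = 40.09 × 14.17 = 568.0753 m
d₂ = v₂t₂ = 48.67 × 14.75 = 717.8825 m
d_total = 1285.9578 m, t_total = 28.92 s
v_avg = d_total/t_total = 1285.9578/28.92 = 44.47 m/s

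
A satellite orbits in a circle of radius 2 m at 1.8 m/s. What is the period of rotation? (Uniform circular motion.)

T = 2πr/v = 2π×2/1.8 = 6.98 s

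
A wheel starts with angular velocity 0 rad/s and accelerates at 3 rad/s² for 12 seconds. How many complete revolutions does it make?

θ = ω₀t + ½αt² = 0×12 + ½×3×12² = 216.0 rad
Total revolutions = θ/(2π) = 216.0/(2π) = 34.38
Complete revolutions = ⌊34.38⌋ = 34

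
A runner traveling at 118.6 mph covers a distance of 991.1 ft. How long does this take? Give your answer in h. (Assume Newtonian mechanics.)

d = 991.1 ft × 0.3048 = 302.087 m
v = 118.6 mph × 0.44704 = 53.0189 m/s
t = d / v = 302.087 / 53.0189 = 5.69772 s
t = 5.69772 s / 3600.0 = 0.001583 h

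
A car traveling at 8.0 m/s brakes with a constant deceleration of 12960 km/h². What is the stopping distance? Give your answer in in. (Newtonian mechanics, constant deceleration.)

a = 12960 km/h² × 7.716049382716049e-05 = 1.0 m/s²
d = v₀² / (2a) = 8.0² / (2 × 1.0) = 64.0 / 2.0 = 32.0 m
d = 32.0 m / 0.0254 = 1260 in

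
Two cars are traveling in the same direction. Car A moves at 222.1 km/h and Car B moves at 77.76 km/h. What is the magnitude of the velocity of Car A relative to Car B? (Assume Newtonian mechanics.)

v_rel = |v_A - v_B| = |222.1 - 77.76| = 144.34 km/h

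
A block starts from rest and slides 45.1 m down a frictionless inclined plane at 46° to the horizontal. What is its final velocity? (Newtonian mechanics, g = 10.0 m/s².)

a = g sin(θ) = 10.0 × sin(46°) = 7.1934 m/s²
v = √(2ad) = √(2 × 7.1934 × 45.1) = 25.47 m/s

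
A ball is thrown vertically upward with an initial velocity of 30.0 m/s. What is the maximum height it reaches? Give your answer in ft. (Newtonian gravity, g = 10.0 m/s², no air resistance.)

h_max = v₀² / (2g) = 30.0² / (2 × 10.0) = 900.0 / 20.0 = 45.0 m
h_max = 45.0 m / 0.3048 = 147.6 ft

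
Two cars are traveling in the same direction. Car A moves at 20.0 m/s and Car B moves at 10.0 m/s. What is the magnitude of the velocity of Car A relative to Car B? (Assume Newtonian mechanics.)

v_rel = |v_A - v_B| = |20.0 - 10.0| = 10.0 m/s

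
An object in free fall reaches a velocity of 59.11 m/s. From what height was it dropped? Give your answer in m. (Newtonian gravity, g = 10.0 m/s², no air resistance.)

h = v² / (2g) = 59.11² / (2 × 10.0) = 174.7 m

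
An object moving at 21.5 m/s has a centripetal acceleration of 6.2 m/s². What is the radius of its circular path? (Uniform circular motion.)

r = v²/a_c = 21.5²/6.2 = 74.56 m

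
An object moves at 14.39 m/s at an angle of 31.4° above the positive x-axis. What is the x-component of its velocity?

vₓ = v cos(θ) = 14.39 × cos(31.4°) = 12.28 m/s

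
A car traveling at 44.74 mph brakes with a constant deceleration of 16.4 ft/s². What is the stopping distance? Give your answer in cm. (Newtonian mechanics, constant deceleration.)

v₀ = 44.74 mph × 0.44704 = 20.0006 m/s
a = 16.4 ft/s² × 0.3048 = 4.99872 m/s²
d = v₀² / (2a) = 20.0006² / (2 × 4.99872) = 400.024 / 9.99744 = 40.0126 m
d = 40.0126 m / 0.01 = 4001 cm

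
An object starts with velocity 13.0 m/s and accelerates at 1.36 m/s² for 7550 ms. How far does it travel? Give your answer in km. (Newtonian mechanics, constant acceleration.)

t = 7550 ms × 0.001 = 7.55 s
d = v₀ × t + ½ × a × t² = 13.0 × 7.55 + 0.5 × 1.36 × 7.55² = 136.912 m
d = 136.912 m / 1000.0 = 0.1369 km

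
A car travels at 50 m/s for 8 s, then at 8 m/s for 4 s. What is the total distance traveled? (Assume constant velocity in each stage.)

d₁ = v₁t₁ = 50 × 8 = 400 m
d₂ = v₂t₂ = 8 × 4 = 32 m
d_total = 400 + 32 = 432 m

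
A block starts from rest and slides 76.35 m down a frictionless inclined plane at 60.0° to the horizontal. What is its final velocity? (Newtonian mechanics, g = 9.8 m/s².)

a = g sin(θ) = 9.8 × sin(60.0°) = 8.487 m/s²
v = √(2ad) = √(2 × 8.487 × 76.35) = 36.0 m/s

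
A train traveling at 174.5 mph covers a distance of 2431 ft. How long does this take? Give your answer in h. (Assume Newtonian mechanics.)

d = 2431 ft × 0.3048 = 740.969 m
v = 174.5 mph × 0.44704 = 78.0085 m/s
t = d / v = 740.969 / 78.0085 = 9.49857 s
t = 9.49857 s / 3600.0 = 0.002638 h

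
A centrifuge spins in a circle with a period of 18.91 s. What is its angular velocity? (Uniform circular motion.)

ω = 2π/T = 2π/18.91 = 0.3323 rad/s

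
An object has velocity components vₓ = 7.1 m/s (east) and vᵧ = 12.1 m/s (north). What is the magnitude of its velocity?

|v| = √(vₓ² + vᵧ²) = √(7.1² + 12.1²) = √(196.82) = 14.03 m/s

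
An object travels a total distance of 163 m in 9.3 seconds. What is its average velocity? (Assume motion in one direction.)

v_avg = Δd / Δt = 163 / 9.3 = 17.53 m/s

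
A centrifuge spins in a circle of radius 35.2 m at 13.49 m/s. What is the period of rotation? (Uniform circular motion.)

T = 2πr/v = 2π×35.2/13.49 = 16.39 s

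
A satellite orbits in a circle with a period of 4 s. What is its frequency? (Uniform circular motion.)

f = 1/T = 1/4 = 0.25 Hz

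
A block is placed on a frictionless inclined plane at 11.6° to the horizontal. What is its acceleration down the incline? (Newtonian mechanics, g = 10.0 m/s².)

a = g sin(θ) = 10.0 × sin(11.6°) = 10.0 × 0.2011 = 2.01 m/s²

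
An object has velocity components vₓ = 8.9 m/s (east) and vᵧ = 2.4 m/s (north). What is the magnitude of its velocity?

|v| = √(vₓ² + vᵧ²) = √(8.9² + 2.4²) = √(84.97) = 9.22 m/s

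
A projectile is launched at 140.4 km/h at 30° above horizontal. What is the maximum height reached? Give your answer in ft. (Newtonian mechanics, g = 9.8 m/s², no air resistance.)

v₀ = 140.4 km/h × 0.2777777777777778 = 39.0 m/s
H = v₀² × sin²(θ) / (2g) = 39.0² × sin(30°)² / (2 × 9.8) = 1521.0 × 0.25 / 19.6 = 19.4005 m
H = 19.4005 m / 0.3048 = 63.65 ft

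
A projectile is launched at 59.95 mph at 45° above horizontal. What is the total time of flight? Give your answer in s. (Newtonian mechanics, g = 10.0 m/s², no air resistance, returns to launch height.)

v₀ = 59.95 mph × 0.44704 = 26.8 m/s
T = 2 × v₀ × sin(θ) / g = 2 × 26.8 × sin(45°) / 10.0 = 2 × 26.8 × 0.707107 / 10.0 = 3.79 s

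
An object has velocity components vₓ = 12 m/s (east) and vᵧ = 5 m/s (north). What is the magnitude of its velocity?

|v| = √(vₓ² + vᵧ²) = √(12² + 5²) = √(169) = 13.0 m/s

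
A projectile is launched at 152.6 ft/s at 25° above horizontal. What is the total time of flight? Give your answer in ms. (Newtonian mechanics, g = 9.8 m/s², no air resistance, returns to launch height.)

v₀ = 152.6 ft/s × 0.3048 = 46.5125 m/s
T = 2 × v₀ × sin(θ) / g = 2 × 46.5125 × sin(25°) / 9.8 = 2 × 46.5125 × 0.422618 / 9.8 = 4.01164 s
T = 4.01164 s / 0.001 = 4012 ms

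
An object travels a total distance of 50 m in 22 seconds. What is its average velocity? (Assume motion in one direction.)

v_avg = Δd / Δt = 50 / 22 = 2.27 m/s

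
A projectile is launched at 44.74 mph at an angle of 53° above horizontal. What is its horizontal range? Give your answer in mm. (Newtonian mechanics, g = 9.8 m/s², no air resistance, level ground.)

v₀ = 44.74 mph × 0.44704 = 20.0006 m/s
R = v₀² × sin(2θ) / g = 20.0006² × sin(2 × 53°) / 9.8 = 400.024 × 0.961262 / 9.8 = 39.2375 m
R = 39.2375 m / 0.001 = 39240 mm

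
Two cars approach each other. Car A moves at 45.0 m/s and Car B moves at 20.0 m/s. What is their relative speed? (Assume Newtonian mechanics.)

v_rel = v_A + v_B = 45.0 + 20.0 = 65.0 m/s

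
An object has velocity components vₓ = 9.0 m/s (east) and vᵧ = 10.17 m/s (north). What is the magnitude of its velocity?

|v| = √(vₓ² + vᵧ²) = √(9.0² + 10.17²) = √(184.4289) = 13.58 m/s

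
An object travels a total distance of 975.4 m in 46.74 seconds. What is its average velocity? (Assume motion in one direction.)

v_avg = Δd / Δt = 975.4 / 46.74 = 20.87 m/s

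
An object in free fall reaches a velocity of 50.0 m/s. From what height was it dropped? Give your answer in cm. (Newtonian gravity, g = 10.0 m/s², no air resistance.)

h = v² / (2g) = 50.0² / (2 × 10.0) = 125.0 m
h = 125.0 m / 0.01 = 12500 cm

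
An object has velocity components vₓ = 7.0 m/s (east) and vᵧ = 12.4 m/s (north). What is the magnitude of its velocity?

|v| = √(vₓ² + vᵧ²) = √(7.0² + 12.4²) = √(202.76) = 14.24 m/s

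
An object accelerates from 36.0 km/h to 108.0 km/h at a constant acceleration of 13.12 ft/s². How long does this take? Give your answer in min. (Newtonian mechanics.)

v₀ = 36.0 km/h × 0.2777777777777778 = 10.0 m/s
v = 108.0 km/h × 0.2777777777777778 = 30.0 m/s
a = 13.12 ft/s² × 0.3048 = 3.99898 m/s²
t = (v - v₀) / a = (30.0 - 10.0) / 3.99898 = 5.00128 s
t = 5.00128 s / 60.0 = 0.08335 min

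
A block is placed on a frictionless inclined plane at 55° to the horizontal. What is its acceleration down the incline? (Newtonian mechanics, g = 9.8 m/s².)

a = g sin(θ) = 9.8 × sin(55°) = 9.8 × 0.8192 = 8.03 m/s²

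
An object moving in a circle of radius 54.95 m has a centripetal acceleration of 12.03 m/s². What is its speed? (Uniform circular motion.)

v = √(a_c × r) = √(12.03 × 54.95) = 25.71 m/s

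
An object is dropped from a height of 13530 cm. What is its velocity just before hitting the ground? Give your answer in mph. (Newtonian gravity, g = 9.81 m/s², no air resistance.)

h = 13530 cm × 0.01 = 135.3 m
v = √(2gh) = √(2 × 9.81 × 135.3) = 51.5227 m/s
v = 51.5227 m/s / 0.44704 = 115.3 mph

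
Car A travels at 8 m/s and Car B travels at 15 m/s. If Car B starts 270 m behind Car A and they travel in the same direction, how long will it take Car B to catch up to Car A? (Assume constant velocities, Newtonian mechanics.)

Relative speed: v_rel = 15 - 8 = 7 m/s
Time to catch: t = d₀/v_rel = 270/7 = 38.57 s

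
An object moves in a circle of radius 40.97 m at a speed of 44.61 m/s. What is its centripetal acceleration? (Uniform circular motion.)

a_c = v²/r = 44.61²/40.97 = 1990.0521/40.97 = 48.57 m/s²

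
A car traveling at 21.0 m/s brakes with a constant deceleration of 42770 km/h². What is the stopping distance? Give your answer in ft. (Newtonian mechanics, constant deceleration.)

a = 42770 km/h² × 7.716049382716049e-05 = 3.30015 m/s²
d = v₀² / (2a) = 21.0² / (2 × 3.30015) = 441.0 / 6.6003 = 66.8151 m
d = 66.8151 m / 0.3048 = 219.2 ft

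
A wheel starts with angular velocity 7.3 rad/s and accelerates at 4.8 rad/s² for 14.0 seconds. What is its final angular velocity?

ω = ω₀ + αt = 7.3 + 4.8 × 14.0 = 74.5 rad/s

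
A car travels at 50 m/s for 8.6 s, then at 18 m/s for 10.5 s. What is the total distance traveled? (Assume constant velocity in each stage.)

d₁ = v₁t₁ = 50 × 8.6 = 430.0 m
d₂ = v₂t₂ = 18 × 10.5 = 189.0 m
d_total = 430.0 + 189.0 = 619.0 m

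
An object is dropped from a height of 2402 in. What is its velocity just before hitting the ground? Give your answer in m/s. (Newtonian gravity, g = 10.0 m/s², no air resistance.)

h = 2402 in × 0.0254 = 61.0108 m
v = √(2gh) = √(2 × 10.0 × 61.0108) = 34.93 m/s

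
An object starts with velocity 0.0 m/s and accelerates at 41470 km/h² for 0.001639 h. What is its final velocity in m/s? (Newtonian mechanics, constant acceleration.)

a = 41470 km/h² × 7.716049382716049e-05 = 3.19985 m/s²
t = 0.001639 h × 3600.0 = 5.9004 s
v = v₀ + a × t = 0.0 + 3.19985 × 5.9004 = 18.88 m/s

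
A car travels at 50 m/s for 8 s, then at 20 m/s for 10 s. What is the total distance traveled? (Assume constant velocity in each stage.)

d₁ = v₁t₁ = 50 × 8 = 400 m
d₂ = v₂t₂ = 20 × 10 = 200 m
d_total = 400 + 200 = 600 m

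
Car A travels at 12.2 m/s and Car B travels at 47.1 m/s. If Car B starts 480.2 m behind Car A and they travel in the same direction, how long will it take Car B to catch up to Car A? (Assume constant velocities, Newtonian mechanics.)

Relative speed: v_rel = 47.1 - 12.2 = 34.9 m/s
Time to catch: t = d₀/v_rel = 480.2/34.9 = 13.76 s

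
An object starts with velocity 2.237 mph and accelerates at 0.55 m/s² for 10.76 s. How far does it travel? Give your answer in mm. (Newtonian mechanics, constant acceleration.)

v₀ = 2.237 mph × 0.44704 = 1.00003 m/s
d = v₀ × t + ½ × a × t² = 1.00003 × 10.76 + 0.5 × 0.55 × 10.76² = 42.5992 m
d = 42.5992 m / 0.001 = 42600 mm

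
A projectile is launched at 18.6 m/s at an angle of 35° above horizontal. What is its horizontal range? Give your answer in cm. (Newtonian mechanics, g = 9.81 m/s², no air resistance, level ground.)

R = v₀² × sin(2θ) / g = 18.6² × sin(2 × 35°) / 9.81 = 345.96 × 0.939693 / 9.81 = 33.1393 m
R = 33.1393 m / 0.01 = 3314 cm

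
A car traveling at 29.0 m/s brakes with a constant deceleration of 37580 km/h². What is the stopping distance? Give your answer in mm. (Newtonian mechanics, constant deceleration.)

a = 37580 km/h² × 7.716049382716049e-05 = 2.89969 m/s²
d = v₀² / (2a) = 29.0² / (2 × 2.89969) = 841.0 / 5.79938 = 145.016 m
d = 145.016 m / 0.001 = 145000 mm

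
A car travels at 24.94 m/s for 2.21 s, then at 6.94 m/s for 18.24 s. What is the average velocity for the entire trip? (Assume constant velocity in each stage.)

d₁ = v₁t₁ = 24.94 × 2.21 = 55.1174 m
d₂ = v₂t₂ = 6.94 × 18.24 = 126.5856 m
d_total = 181.703 m, t_total = 20.45 s
v_avg = d_total/t_total = 181.703/20.45 = 8.89 m/s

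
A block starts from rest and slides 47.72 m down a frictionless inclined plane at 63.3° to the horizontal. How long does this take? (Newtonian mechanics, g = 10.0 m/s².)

a = g sin(θ) = 10.0 × sin(63.3°) = 8.9337 m/s²
t = √(2d/a) = √(2 × 47.72 / 8.9337) = 3.27 s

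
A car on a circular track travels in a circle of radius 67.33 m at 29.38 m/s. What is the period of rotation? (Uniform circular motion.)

T = 2πr/v = 2π×67.33/29.38 = 14.4 s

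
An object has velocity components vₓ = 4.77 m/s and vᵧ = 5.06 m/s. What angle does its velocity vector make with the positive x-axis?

θ = arctan(vᵧ/vₓ) = arctan(5.06/4.77) = 46.69°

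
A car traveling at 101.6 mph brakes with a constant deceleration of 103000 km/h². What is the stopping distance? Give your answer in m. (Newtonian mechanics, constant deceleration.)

v₀ = 101.6 mph × 0.44704 = 45.4193 m/s
a = 103000 km/h² × 7.716049382716049e-05 = 7.94753 m/s²
d = v₀² / (2a) = 45.4193² / (2 × 7.94753) = 2062.91 / 15.8951 = 129.8 m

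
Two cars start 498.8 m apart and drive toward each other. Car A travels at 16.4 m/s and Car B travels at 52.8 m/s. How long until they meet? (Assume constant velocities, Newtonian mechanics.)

Combined speed: v_combined = 16.4 + 52.8 = 69.2 m/s
Time to meet: t = d/v_combined = 498.8/69.2 = 7.21 s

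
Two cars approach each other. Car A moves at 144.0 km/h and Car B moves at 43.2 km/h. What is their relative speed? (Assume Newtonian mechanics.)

v_rel = v_A + v_B = 144.0 + 43.2 = 187.2 km/h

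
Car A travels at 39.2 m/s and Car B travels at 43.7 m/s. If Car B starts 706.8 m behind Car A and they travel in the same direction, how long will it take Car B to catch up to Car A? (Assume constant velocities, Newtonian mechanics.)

Relative speed: v_rel = 43.7 - 39.2 = 4.5 m/s
Time to catch: t = d₀/v_rel = 706.8/4.5 = 157.07 s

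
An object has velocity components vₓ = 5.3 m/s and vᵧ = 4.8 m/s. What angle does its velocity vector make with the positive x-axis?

θ = arctan(vᵧ/vₓ) = arctan(4.8/5.3) = 42.17°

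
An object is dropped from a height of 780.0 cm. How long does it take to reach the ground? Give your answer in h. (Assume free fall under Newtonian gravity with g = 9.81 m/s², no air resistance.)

h = 780.0 cm × 0.01 = 7.8 m
t = √(2h/g) = √(2 × 7.8 / 9.81) = 1.26104 s
t = 1.26104 s / 3600.0 = 0.0003503 h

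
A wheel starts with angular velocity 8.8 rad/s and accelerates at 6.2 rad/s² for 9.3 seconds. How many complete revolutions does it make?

θ = ω₀t + ½αt² = 8.8×9.3 + ½×6.2×9.3² = 349.959 rad
Total revolutions = θ/(2π) = 349.959/(2π) = 55.7
Complete revolutions = ⌊55.7⌋ = 55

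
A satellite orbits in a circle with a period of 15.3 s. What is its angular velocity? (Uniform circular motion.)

ω = 2π/T = 2π/15.3 = 0.4107 rad/s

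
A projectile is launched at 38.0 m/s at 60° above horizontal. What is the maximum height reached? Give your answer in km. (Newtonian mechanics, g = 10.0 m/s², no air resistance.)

H = v₀² × sin²(θ) / (2g) = 38.0² × sin(60°)² / (2 × 10.0) = 1444.0 × 0.75 / 20.0 = 54.15 m
H = 54.15 m / 1000.0 = 0.05415 km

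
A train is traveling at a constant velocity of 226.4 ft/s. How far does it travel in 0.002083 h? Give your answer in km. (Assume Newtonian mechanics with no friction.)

v = 226.4 ft/s × 0.3048 = 69.0067 m/s
t = 0.002083 h × 3600.0 = 7.4988 s
d = v × t = 69.0067 × 7.4988 = 517.467 m
d = 517.467 m / 1000.0 = 0.5175 km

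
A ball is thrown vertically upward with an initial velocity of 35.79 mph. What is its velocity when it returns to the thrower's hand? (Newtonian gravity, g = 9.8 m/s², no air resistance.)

By conservation of energy (no air resistance), the ball returns to the throw height with the same speed as launch, but directed downward.
|v_ground| = v₀ = 35.79 mph
v_ground = 35.79 mph (downward)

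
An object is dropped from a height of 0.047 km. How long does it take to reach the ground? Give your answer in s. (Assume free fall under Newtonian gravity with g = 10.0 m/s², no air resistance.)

h = 0.047 km × 1000.0 = 47.0 m
t = √(2h/g) = √(2 × 47.0 / 10.0) = 3.066 s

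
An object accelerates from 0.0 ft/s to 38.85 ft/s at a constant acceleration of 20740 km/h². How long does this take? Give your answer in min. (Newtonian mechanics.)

v₀ = 0.0 ft/s × 0.3048 = 0.0 m/s
v = 38.85 ft/s × 0.3048 = 11.8415 m/s
a = 20740 km/h² × 7.716049382716049e-05 = 1.60031 m/s²
t = (v - v₀) / a = (11.8415 - 0.0) / 1.60031 = 7.3995 s
t = 7.3995 s / 60.0 = 0.1233 min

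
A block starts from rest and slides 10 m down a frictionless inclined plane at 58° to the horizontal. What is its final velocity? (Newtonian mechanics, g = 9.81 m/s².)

a = g sin(θ) = 9.81 × sin(58°) = 8.3194 m/s²
v = √(2ad) = √(2 × 8.3194 × 10) = 12.9 m/s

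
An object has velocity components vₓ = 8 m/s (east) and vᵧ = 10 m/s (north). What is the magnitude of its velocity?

|v| = √(vₓ² + vᵧ²) = √(8² + 10²) = √(164) = 12.81 m/s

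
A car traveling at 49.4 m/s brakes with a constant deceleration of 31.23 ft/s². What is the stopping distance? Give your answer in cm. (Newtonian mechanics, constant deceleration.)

a = 31.23 ft/s² × 0.3048 = 9.5189 m/s²
d = v₀² / (2a) = 49.4² / (2 × 9.5189) = 2440.36 / 19.0378 = 128.185 m
d = 128.185 m / 0.01 = 12820 cm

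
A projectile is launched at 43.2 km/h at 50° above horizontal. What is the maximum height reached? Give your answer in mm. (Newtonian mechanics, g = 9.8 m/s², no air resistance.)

v₀ = 43.2 km/h × 0.2777777777777778 = 12.0 m/s
H = v₀² × sin²(θ) / (2g) = 12.0² × sin(50°)² / (2 × 9.8) = 144.0 × 0.586824 / 19.6 = 4.31136 m
H = 4.31136 m / 0.001 = 4311 mm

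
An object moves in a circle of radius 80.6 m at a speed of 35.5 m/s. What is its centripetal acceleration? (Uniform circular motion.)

a_c = v²/r = 35.5²/80.6 = 1260.25/80.6 = 15.64 m/s²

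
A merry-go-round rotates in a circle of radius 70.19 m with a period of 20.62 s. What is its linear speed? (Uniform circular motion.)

v = 2πr/T = 2π×70.19/20.62 = 21.39 m/s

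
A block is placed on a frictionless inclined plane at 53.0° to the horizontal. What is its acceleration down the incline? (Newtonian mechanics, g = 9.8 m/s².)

a = g sin(θ) = 9.8 × sin(53.0°) = 9.8 × 0.7986 = 7.83 m/s²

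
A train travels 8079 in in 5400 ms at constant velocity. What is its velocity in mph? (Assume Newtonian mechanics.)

d = 8079 in × 0.0254 = 205.207 m
t = 5400 ms × 0.001 = 5.4 s
v = d / t = 205.207 / 5.4 = 38.0013 m/s
v = 38.0013 m/s / 0.44704 = 85.01 mph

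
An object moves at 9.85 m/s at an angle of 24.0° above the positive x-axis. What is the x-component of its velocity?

vₓ = v cos(θ) = 9.85 × cos(24.0°) = 9.0 m/s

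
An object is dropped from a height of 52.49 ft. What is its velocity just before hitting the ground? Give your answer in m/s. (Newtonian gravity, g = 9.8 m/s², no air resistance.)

h = 52.49 ft × 0.3048 = 15.999 m
v = √(2gh) = √(2 × 9.8 × 15.999) = 17.71 m/s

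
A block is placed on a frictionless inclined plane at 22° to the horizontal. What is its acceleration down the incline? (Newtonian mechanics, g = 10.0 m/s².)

a = g sin(θ) = 10.0 × sin(22°) = 10.0 × 0.3746 = 3.75 m/s²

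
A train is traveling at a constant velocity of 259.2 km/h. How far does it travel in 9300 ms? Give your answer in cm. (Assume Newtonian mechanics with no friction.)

v = 259.2 km/h × 0.2777777777777778 = 72.0 m/s
t = 9300 ms × 0.001 = 9.3 s
d = v × t = 72.0 × 9.3 = 669.6 m
d = 669.6 m / 0.01 = 66960 cm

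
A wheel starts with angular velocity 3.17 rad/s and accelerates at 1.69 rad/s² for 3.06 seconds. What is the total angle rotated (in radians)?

θ = ω₀t + ½αt² = 3.17×3.06 + ½×1.69×3.06² = 17.61 rad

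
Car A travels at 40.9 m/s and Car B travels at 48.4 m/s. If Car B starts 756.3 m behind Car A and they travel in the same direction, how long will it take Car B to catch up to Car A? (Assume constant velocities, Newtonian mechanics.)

Relative speed: v_rel = 48.4 - 40.9 = 7.5 m/s
Time to catch: t = d₀/v_rel = 756.3/7.5 = 100.84 s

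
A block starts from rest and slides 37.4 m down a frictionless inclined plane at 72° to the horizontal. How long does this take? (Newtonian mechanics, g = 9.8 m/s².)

a = g sin(θ) = 9.8 × sin(72°) = 9.3204 m/s²
t = √(2d/a) = √(2 × 37.4 / 9.3204) = 2.83 s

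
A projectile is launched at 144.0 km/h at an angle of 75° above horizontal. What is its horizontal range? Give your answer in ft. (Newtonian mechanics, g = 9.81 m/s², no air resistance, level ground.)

v₀ = 144.0 km/h × 0.2777777777777778 = 40.0 m/s
R = v₀² × sin(2θ) / g = 40.0² × sin(2 × 75°) / 9.81 = 1600.0 × 0.5 / 9.81 = 81.5494 m
R = 81.5494 m / 0.3048 = 267.6 ft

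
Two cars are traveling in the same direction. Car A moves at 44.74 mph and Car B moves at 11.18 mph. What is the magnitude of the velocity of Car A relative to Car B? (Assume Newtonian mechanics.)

v_rel = |v_A - v_B| = |44.74 - 11.18| = 33.56 mph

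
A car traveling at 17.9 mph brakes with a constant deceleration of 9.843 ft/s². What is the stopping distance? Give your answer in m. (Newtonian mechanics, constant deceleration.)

v₀ = 17.9 mph × 0.44704 = 8.00202 m/s
a = 9.843 ft/s² × 0.3048 = 3.00015 m/s²
d = v₀² / (2a) = 8.00202² / (2 × 3.00015) = 64.0323 / 6.0003 = 10.67 m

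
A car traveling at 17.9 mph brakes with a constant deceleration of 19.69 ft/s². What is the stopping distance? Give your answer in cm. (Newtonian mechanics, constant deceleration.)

v₀ = 17.9 mph × 0.44704 = 8.00202 m/s
a = 19.69 ft/s² × 0.3048 = 6.00151 m/s²
d = v₀² / (2a) = 8.00202² / (2 × 6.00151) = 64.0323 / 12.003 = 5.33469 m
d = 5.33469 m / 0.01 = 533.5 cm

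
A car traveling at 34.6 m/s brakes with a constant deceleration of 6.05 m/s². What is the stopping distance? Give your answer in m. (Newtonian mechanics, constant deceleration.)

d = v₀² / (2a) = 34.6² / (2 × 6.05) = 1197.16 / 12.1 = 98.94 m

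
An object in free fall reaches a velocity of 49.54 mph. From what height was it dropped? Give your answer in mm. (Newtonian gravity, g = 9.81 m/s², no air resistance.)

v = 49.54 mph × 0.44704 = 22.1464 m/s
h = v² / (2g) = 22.1464² / (2 × 9.81) = 24.9981 m
h = 24.9981 m / 0.001 = 25000 mm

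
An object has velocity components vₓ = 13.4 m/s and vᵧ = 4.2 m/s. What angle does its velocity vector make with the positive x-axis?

θ = arctan(vᵧ/vₓ) = arctan(4.2/13.4) = 17.4°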